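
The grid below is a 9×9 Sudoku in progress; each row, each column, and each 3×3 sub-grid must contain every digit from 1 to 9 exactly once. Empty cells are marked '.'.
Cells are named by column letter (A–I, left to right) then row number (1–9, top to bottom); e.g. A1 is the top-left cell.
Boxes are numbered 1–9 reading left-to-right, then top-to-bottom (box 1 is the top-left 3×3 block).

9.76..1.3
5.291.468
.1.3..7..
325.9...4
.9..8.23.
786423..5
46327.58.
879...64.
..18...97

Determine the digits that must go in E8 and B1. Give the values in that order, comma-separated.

For E8:
  Consider where 3 can go in row 8.
  D8 is out (column D already has a 3).
  F8 is out (column F already has a 3).
  I8 is out (column I already has a 3).
  So the only cell in row 8 that can hold 3 is E8.
  So E8 = 3.
For B1:
  Row 1 already contains {1, 3, 6, 7, 9}.
  Column B already contains {1, 2, 6, 7, 8, 9}.
  Its 3×3 block (box 1) already contains {1, 2, 5, 7, 9}.
  The only value from 1–9 not eliminated is 4, so B1 = 4.

3,4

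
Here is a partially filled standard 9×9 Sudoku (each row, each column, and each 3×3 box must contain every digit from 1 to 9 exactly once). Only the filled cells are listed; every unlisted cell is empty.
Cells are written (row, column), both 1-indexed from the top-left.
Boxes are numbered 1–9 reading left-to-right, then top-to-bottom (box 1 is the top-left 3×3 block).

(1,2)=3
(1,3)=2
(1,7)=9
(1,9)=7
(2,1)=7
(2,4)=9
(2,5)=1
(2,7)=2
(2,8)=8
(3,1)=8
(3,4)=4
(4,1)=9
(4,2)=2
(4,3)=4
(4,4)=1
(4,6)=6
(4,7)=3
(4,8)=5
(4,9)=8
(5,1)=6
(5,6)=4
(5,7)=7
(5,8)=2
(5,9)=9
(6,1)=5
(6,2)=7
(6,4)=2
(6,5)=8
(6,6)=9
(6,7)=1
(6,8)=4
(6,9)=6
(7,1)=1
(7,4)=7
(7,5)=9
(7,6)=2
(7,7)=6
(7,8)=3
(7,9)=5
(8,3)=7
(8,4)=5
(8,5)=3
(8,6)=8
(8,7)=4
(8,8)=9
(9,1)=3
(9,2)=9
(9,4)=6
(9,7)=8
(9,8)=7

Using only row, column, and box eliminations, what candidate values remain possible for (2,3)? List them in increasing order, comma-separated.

Row 2 already contains {1, 2, 7, 8, 9}.
Column 3 already contains {2, 4, 7}.
Its 3×3 block (box 1) already contains {2, 3, 7, 8}.
Removing those from 1–9 leaves {5, 6} as the candidates for (2,3).

5,6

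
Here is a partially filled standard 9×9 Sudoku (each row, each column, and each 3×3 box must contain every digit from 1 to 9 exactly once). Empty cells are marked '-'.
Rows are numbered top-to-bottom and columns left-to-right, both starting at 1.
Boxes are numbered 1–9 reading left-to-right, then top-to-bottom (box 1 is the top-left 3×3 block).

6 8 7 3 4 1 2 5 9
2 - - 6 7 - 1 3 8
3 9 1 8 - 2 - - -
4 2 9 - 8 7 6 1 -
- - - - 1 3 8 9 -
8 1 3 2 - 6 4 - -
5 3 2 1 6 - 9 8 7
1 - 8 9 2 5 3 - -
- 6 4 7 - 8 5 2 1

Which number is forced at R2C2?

Cell R2C2 itself could take any of {4, 5} by direct elimination.
Consider where 4 can go in row 2.
R2C3 is out (column 3 already has a 4).
R2C6 is out (box 2 already has a 4).
So the only cell in row 2 that can hold 4 is R2C2.
Therefore R2C2 = 4.

4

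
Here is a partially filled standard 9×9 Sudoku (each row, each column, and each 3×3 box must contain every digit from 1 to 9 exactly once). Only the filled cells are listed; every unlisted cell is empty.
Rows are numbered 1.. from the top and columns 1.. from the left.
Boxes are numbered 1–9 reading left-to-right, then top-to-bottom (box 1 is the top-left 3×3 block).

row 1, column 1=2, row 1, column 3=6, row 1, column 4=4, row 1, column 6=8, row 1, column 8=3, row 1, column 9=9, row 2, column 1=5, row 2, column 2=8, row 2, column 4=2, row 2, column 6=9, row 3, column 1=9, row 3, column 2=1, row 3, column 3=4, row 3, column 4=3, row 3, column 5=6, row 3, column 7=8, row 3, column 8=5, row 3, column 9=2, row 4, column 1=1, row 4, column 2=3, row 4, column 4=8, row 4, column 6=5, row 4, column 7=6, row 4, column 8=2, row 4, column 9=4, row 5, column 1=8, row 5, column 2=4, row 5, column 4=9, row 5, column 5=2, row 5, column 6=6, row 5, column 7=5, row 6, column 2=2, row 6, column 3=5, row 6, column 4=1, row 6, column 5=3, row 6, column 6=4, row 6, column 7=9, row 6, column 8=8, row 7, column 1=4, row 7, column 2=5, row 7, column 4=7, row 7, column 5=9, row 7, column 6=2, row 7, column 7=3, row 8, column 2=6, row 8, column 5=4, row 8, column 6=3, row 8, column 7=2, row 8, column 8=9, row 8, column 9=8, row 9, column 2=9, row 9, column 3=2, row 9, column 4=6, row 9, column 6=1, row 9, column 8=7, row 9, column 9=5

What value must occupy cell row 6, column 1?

Cell row 6, column 1 itself could take any of {6, 7} by direct elimination.
Consider where 6 can go in row 6.
row 6, column 9 is out (box 6 already has a 6).
So the only cell in row 6 that can hold 6 is row 6, column 1.
Therefore row 6, column 1 = 6.

6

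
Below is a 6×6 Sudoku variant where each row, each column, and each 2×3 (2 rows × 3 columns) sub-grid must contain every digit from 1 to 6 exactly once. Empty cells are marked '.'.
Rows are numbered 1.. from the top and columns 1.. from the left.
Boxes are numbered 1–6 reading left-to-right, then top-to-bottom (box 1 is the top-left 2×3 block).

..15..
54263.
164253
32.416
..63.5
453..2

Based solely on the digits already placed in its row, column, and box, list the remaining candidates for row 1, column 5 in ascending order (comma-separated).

2,4

Row 1 already contains {1, 5}.
Column 5 already contains {1, 3, 5}.
Its 2×3 block (box 2) already contains {3, 5, 6}.
Removing those from 1–6 leaves {2, 4} as the candidates for row 1, column 5.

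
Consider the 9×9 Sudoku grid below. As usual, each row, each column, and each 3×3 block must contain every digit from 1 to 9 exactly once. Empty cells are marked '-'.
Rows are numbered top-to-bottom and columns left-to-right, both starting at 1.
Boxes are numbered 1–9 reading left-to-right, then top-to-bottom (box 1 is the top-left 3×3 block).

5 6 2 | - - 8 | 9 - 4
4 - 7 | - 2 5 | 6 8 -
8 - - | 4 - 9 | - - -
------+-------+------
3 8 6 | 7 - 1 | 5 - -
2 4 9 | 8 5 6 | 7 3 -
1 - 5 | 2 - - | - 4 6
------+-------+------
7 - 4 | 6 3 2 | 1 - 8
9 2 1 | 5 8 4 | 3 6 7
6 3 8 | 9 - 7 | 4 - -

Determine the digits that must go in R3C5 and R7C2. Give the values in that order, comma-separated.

For R3C5:
  Consider where 6 can go in column 5.
  R1C5 is out (row 1 already has a 6).
  R4C5 is out (row 4 already has a 6).
  R6C5 is out (row 6 already has a 6).
  R9C5 is out (row 9 already has a 6).
  So the only cell in column 5 that can hold 6 is R3C5.
  So R3C5 = 6.
For R7C2:
  Row 7 already contains {1, 2, 3, 4, 6, 7, 8}.
  Column 2 already contains {2, 3, 4, 6, 8}.
  Its 3×3 block (box 7) already contains {1, 2, 3, 4, 6, 7, 8, 9}.
  The only value from 1–9 not eliminated is 5, so R7C2 = 5.

6,5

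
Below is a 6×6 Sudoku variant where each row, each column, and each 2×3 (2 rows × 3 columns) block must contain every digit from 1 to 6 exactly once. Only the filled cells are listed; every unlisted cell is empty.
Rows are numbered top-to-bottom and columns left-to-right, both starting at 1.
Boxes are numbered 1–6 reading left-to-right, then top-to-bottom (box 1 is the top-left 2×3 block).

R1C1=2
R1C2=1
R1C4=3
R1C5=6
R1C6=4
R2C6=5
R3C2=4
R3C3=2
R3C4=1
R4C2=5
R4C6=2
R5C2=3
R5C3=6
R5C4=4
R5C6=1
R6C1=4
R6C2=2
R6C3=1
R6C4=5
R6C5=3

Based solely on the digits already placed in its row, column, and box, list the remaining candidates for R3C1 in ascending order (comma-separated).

3,6

Row 3 already contains {1, 2, 4}.
Column 1 already contains {2, 4}.
Its 2×3 block (box 3) already contains {2, 4, 5}.
Removing those from 1–6 leaves {3, 6} as the candidates for R3C1.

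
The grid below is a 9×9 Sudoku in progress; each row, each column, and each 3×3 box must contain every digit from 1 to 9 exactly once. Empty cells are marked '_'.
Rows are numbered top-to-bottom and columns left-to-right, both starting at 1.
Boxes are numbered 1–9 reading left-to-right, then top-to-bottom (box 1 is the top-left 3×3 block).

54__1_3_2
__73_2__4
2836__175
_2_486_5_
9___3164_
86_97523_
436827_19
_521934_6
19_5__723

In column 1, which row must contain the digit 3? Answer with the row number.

Consider where 3 can go in column 1.
R2C1 is out (row 2 already has a 3).
R8C1 is out (row 8 already has a 3).
So the only cell in column 1 that can hold 3 is R4C1.
That is row 4.

4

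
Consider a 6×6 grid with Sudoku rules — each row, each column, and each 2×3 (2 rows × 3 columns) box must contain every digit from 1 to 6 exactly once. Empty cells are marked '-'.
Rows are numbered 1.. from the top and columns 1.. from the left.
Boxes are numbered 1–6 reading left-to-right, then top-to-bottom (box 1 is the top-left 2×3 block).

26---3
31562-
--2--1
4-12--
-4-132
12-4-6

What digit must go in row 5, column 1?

Cell row 5, column 1 itself could take any of {5, 6} by direct elimination.
Consider where 5 can go in row 5.
row 5, column 3 is out (column 3 already has a 5).
So the only cell in row 5 that can hold 5 is row 5, column 1.
Therefore row 5, column 1 = 5.

5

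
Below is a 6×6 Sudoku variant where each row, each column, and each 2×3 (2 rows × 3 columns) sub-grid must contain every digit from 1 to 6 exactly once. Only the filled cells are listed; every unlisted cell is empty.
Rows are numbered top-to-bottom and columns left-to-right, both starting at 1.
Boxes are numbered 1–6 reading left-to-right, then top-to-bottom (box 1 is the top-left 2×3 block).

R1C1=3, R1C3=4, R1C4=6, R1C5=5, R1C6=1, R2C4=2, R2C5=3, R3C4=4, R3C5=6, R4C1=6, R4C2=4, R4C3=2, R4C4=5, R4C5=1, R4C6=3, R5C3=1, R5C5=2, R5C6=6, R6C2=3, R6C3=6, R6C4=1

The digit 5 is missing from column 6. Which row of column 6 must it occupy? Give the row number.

6

Consider where 5 can go in column 6.
R2C6 is out (box 2 already has a 5).
R3C6 is out (box 4 already has a 5).
So the only cell in column 6 that can hold 5 is R6C6.
That is row 6.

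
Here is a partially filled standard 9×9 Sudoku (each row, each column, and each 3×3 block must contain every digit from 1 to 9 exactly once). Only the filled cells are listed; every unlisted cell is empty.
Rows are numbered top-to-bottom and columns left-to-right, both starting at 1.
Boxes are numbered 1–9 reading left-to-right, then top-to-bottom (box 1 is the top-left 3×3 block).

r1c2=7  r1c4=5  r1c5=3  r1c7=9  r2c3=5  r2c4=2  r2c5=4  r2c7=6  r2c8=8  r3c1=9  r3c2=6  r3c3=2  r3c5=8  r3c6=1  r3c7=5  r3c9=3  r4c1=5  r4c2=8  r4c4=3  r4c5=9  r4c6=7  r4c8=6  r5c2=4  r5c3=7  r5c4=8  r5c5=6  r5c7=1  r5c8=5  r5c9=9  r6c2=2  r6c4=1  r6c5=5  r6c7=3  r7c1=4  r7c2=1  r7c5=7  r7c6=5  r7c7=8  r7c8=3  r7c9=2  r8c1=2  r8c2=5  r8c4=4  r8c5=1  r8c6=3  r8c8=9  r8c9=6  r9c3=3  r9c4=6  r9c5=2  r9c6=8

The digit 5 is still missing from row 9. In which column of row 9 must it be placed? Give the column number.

Consider where 5 can go in row 9.
r9c1 is out (column 1 already has a 5).
r9c2 is out (column 2 already has a 5).
r9c7 is out (column 7 already has a 5).
r9c8 is out (column 8 already has a 5).
So the only cell in row 9 that can hold 5 is r9c9.
That is column 9.

9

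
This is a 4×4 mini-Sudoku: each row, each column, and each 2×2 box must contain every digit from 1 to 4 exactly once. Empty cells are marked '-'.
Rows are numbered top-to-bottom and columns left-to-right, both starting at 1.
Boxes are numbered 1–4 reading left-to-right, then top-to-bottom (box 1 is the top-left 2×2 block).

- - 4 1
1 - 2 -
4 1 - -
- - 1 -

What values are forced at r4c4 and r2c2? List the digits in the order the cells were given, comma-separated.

4,4

For r4c4:
  Consider where 4 can go in row 4.
  r4c1 is out (column 1 already has a 4).
  r4c2 is out (box 3 already has a 4).
  So the only cell in row 4 that can hold 4 is r4c4.
  So r4c4 = 4.
For r2c2:
  Consider where 4 can go in box 1.
  r1c1 is out (row 1 already has a 4).
  r1c2 is out (row 1 already has a 4).
  So the only cell in box 1 that can hold 4 is r2c2.
  So r2c2 = 4.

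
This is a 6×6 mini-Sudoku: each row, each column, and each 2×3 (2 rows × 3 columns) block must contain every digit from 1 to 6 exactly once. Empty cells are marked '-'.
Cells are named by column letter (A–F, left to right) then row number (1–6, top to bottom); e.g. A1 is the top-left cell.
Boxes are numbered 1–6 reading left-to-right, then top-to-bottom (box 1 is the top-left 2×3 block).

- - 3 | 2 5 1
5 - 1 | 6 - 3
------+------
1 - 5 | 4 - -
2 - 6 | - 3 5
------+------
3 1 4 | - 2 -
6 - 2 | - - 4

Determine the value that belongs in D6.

3

Cell D6 itself could take any of {1, 3, 5} by direct elimination.
Consider where 3 can go in box 6.
D5 is out (row 5 already has a 3).
F5 is out (row 5 already has a 3).
E6 is out (column E already has a 3).
So the only cell in box 6 that can hold 3 is D6.
Therefore D6 = 3.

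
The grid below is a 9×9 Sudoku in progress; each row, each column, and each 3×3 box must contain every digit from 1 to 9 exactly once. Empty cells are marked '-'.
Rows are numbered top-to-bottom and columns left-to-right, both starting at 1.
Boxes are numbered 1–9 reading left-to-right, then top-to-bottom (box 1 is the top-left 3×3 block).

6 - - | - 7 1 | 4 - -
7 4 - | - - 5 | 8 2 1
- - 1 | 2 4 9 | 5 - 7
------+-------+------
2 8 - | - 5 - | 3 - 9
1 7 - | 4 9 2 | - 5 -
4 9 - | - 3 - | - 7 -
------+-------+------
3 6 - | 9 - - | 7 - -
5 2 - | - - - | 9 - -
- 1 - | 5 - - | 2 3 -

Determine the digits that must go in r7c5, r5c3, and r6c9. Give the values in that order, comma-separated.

2,3,2

For r7c5:
  Consider where 2 can go in row 7.
  r7c3 is out (box 7 already has a 2).
  r7c6 is out (column 6 already has a 2).
  r7c8 is out (column 8 already has a 2).
  r7c9 is out (box 9 already has a 2).
  So the only cell in row 7 that can hold 2 is r7c5.
  So r7c5 = 2.
For r5c3:
  Consider where 3 can go in row 5.
  r5c7 is out (column 7 already has a 3).
  r5c9 is out (box 6 already has a 3).
  So the only cell in row 5 that can hold 3 is r5c3.
  So r5c3 = 3.
For r6c9:
  Consider where 2 can go in box 6.
  r4c8 is out (row 4 already has a 2).
  r5c7 is out (row 5 already has a 2).
  r5c9 is out (row 5 already has a 2).
  r6c7 is out (column 7 already has a 2).
  So the only cell in box 6 that can hold 2 is r6c9.
  So r6c9 = 2.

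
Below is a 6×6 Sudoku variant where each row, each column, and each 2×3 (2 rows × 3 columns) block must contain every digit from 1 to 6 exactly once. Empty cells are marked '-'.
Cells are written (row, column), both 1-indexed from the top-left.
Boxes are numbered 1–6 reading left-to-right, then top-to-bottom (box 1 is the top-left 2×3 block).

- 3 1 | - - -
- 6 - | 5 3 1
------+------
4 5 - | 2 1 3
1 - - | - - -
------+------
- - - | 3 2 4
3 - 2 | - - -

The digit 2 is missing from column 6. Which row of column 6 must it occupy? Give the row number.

Consider where 2 can go in column 6.
(4,6) is out (box 4 already has a 2).
(6,6) is out (row 6 already has a 2).
So the only cell in column 6 that can hold 2 is (1,6).
That is row 1.

1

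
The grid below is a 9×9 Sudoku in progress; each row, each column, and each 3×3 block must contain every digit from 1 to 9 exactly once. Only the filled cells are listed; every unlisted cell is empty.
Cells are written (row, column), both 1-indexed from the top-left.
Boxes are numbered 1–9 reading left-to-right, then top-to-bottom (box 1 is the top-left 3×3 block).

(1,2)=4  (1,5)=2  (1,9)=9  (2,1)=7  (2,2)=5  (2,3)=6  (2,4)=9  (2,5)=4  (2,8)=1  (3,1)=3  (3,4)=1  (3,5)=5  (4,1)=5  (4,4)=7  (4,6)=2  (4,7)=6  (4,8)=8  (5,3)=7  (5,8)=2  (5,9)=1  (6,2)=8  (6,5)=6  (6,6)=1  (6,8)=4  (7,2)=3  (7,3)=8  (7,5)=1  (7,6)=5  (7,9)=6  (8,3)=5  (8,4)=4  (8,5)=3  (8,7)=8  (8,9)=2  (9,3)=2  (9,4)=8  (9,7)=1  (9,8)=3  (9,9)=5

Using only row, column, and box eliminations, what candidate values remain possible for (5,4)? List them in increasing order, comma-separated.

3,5

Row 5 already contains {1, 2, 7}.
Column 4 already contains {1, 4, 7, 8, 9}.
Its 3×3 block (box 5) already contains {1, 2, 6, 7}.
Removing those from 1–9 leaves {3, 5} as the candidates for (5,4).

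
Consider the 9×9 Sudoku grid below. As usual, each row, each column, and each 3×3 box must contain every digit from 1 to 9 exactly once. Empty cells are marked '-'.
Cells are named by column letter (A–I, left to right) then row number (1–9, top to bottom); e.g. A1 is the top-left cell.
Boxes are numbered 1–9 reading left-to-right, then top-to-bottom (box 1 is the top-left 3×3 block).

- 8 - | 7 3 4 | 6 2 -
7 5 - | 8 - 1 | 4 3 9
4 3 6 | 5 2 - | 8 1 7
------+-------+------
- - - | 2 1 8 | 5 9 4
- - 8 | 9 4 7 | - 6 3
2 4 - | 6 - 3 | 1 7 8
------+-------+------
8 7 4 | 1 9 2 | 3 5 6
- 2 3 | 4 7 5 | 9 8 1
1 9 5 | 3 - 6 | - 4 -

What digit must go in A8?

6

Row 8 already contains {1, 2, 3, 4, 5, 7, 8, 9}.
Column A already contains {1, 2, 4, 7, 8}.
Its 3×3 block (box 7) already contains {1, 2, 3, 4, 5, 7, 8, 9}.
The only value from 1–9 not eliminated is 6, so A8 = 6.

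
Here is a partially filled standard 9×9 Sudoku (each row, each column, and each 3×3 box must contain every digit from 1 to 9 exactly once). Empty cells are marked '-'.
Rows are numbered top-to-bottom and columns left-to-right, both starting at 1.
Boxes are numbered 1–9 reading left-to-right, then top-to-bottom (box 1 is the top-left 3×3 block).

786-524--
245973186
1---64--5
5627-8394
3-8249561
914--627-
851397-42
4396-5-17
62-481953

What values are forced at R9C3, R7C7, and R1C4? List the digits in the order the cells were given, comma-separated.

For R9C3:
  Row 9 already contains {1, 2, 3, 4, 5, 6, 8, 9}.
  Column 3 already contains {1, 2, 4, 5, 6, 8, 9}.
  Its 3×3 block (box 7) already contains {1, 2, 3, 4, 5, 6, 8, 9}.
  The only value from 1–9 not eliminated is 7, so R9C3 = 7.
For R7C7:
  Row 7 already contains {1, 2, 3, 4, 5, 7, 8, 9}.
  Column 7 already contains {1, 2, 3, 4, 5, 9}.
  Its 3×3 block (box 9) already contains {1, 2, 3, 4, 5, 7, 9}.
  The only value from 1–9 not eliminated is 6, so R7C7 = 6.
For R1C4:
  Row 1 already contains {2, 4, 5, 6, 7, 8}.
  Column 4 already contains {2, 3, 4, 6, 7, 9}.
  Its 3×3 block (box 2) already contains {2, 3, 4, 5, 6, 7, 9}.
  The only value from 1–9 not eliminated is 1, so R1C4 = 1.

7,6,1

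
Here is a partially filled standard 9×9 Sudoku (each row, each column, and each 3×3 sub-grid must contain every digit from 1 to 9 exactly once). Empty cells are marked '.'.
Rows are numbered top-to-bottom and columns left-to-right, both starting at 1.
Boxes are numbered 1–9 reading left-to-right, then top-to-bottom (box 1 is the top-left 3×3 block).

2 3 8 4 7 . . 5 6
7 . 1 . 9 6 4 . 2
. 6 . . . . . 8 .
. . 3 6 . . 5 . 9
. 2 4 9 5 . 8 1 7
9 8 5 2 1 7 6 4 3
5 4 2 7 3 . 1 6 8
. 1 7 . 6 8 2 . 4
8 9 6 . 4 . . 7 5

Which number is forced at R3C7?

Cell R3C7 itself could take any of {3, 7, 9} by direct elimination.
Consider where 7 can go in column 7.
R1C7 is out (row 1 already has a 7).
R9C7 is out (row 9 already has a 7).
So the only cell in column 7 that can hold 7 is R3C7.
Therefore R3C7 = 7.

7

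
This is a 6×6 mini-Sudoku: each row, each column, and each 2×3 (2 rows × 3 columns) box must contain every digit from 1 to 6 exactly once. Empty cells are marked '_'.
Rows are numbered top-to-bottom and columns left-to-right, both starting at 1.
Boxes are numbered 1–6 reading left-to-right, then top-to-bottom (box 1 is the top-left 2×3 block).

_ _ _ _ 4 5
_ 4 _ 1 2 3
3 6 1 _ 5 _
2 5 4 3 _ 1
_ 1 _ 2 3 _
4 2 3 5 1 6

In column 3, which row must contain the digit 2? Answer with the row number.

Consider where 2 can go in column 3.
r2c3 is out (row 2 already has a 2).
r5c3 is out (row 5 already has a 2).
So the only cell in column 3 that can hold 2 is r1c3.
That is row 1.

1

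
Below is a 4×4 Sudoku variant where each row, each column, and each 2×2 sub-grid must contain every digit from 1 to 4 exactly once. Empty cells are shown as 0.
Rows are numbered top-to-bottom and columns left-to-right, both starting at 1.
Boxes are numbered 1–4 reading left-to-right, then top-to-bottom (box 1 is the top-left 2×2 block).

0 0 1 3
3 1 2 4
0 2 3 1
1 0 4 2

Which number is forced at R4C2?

3

Row 4 already contains {1, 2, 4}.
Column 2 already contains {1, 2}.
Its 2×2 block (box 3) already contains {1, 2}.
The only value from 1–4 not eliminated is 3, so R4C2 = 3.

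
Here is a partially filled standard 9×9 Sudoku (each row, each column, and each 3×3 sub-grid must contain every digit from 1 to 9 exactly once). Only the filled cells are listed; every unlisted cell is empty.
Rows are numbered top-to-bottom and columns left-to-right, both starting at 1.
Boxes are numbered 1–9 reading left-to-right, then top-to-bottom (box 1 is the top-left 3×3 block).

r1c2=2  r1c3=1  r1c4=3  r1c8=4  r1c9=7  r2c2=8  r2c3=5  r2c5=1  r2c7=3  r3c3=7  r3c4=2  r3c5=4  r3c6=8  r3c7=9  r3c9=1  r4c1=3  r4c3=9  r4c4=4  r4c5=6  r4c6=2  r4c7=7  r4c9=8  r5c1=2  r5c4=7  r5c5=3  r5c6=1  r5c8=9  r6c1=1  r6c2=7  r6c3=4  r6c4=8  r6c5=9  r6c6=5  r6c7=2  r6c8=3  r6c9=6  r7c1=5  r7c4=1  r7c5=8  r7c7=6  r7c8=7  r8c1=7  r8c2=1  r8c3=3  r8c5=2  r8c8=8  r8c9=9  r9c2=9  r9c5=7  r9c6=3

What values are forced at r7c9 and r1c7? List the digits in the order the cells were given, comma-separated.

For r7c9:
  Consider where 3 can go in box 9.
  r8c7 is out (row 8 already has a 3).
  r9c7 is out (row 9 already has a 3).
  r9c8 is out (row 9 already has a 3).
  r9c9 is out (row 9 already has a 3).
  So the only cell in box 9 that can hold 3 is r7c9.
  So r7c9 = 3.
For r1c7:
  Consider where 8 can go in column 7.
  r5c7 is out (box 6 already has a 8).
  r8c7 is out (row 8 already has a 8).
  r9c7 is out (box 9 already has a 8).
  So the only cell in column 7 that can hold 8 is r1c7.
  So r1c7 = 8.

3,8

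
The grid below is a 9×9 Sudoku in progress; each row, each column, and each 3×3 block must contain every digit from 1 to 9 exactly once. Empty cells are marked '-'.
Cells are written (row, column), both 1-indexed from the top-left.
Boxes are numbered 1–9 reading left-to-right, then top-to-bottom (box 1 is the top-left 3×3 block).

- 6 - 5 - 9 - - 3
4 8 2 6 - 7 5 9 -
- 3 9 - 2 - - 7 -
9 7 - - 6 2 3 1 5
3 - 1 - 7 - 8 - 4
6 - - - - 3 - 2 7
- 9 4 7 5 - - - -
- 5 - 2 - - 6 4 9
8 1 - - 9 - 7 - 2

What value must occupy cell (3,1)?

5

Cell (3,1) itself could take any of {1, 5} by direct elimination.
Consider where 5 can go in row 3.
(3,4) is out (column 4 already has a 5).
(3,6) is out (box 2 already has a 5).
(3,7) is out (column 7 already has a 5).
(3,9) is out (column 9 already has a 5).
So the only cell in row 3 that can hold 5 is (3,1).
Therefore (3,1) = 5.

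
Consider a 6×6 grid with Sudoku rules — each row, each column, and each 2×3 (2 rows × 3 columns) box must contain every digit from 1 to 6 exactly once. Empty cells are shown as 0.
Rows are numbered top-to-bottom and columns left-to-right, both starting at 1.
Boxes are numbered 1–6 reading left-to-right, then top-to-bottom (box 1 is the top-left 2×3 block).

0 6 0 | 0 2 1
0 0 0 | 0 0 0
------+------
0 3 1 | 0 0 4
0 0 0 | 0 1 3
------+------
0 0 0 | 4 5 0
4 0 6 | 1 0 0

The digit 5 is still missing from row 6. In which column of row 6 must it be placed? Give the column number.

Consider where 5 can go in row 6.
R6C5 is out (column 5 already has a 5).
R6C6 is out (box 6 already has a 5).
So the only cell in row 6 that can hold 5 is R6C2.
That is column 2.

2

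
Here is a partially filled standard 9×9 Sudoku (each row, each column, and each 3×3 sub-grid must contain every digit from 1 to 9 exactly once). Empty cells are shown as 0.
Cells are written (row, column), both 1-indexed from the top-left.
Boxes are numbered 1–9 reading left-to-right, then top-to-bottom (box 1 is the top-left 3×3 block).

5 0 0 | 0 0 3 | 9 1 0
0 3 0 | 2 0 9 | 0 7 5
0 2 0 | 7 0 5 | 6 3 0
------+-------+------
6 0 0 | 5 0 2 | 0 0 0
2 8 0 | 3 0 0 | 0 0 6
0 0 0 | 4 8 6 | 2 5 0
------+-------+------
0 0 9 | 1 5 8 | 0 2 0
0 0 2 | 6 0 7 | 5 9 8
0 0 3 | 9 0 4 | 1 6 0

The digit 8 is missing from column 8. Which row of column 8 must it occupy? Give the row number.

Consider where 8 can go in column 8.
(5,8) is out (row 5 already has a 8).
So the only cell in column 8 that can hold 8 is (4,8).
That is row 4.

4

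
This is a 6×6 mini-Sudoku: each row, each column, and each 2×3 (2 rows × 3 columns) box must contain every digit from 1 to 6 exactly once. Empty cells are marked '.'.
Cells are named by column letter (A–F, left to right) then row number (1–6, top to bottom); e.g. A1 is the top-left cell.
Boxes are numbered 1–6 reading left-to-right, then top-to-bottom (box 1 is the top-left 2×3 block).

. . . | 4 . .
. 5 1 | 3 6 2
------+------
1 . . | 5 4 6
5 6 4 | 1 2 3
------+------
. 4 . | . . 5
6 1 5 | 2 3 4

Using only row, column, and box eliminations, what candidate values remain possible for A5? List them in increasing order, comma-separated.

2,3

Row 5 already contains {4, 5}.
Column A already contains {1, 5, 6}.
Its 2×3 block (box 5) already contains {1, 4, 5, 6}.
Removing those from 1–6 leaves {2, 3} as the candidates for A5.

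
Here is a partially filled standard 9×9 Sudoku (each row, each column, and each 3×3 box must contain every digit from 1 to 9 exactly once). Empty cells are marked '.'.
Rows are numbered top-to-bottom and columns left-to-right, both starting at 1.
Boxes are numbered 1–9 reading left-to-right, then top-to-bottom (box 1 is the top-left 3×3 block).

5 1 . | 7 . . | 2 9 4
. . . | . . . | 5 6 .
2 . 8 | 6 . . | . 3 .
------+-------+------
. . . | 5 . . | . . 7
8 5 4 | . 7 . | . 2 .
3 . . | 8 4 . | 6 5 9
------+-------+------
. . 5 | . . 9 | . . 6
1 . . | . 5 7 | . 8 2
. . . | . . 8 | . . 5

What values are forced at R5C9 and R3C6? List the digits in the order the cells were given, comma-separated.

3,5

For R5C9:
  Consider where 3 can go in column 9.
  R2C9 is out (box 3 already has a 3).
  R3C9 is out (row 3 already has a 3).
  So the only cell in column 9 that can hold 3 is R5C9.
  So R5C9 = 3.
For R3C6:
  Consider where 5 can go in box 2.
  R1C5 is out (row 1 already has a 5). R1C6 is out (row 1 already has a 5). R2C4 is out (row 2 already has a 5). R2C5 is out (row 2 already has a 5). The remaining empty cells in box 2 are similarly blocked.
  So the only cell in box 2 that can hold 5 is R3C6.
  So R3C6 = 5.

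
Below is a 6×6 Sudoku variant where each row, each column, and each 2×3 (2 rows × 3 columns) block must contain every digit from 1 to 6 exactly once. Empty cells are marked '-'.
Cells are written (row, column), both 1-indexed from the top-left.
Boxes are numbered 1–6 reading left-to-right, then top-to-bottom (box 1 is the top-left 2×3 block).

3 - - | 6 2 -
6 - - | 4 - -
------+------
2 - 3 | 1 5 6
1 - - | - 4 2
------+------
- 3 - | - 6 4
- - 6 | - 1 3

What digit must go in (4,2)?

Cell (4,2) itself could take any of {5, 6} by direct elimination.
Consider where 6 can go in column 2.
(1,2) is out (row 1 already has a 6).
(2,2) is out (row 2 already has a 6).
(3,2) is out (row 3 already has a 6).
(6,2) is out (row 6 already has a 6).
So the only cell in column 2 that can hold 6 is (4,2).
Therefore (4,2) = 6.

6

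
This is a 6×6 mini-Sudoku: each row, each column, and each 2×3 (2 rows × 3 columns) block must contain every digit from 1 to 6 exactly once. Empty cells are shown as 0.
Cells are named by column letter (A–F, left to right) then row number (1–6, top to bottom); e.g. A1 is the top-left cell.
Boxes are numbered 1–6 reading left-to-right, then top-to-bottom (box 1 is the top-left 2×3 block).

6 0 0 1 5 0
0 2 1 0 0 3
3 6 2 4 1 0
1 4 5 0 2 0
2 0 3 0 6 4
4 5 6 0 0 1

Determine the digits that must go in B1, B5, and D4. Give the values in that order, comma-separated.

3,1,3

For B1:
  Row 1 already contains {1, 5, 6}.
  Column B already contains {2, 4, 5, 6}.
  Its 2×3 block (box 1) already contains {1, 2, 6}.
  The only value from 1–6 not eliminated is 3, so B1 = 3.
For B5:
  Row 5 already contains {2, 3, 4, 6}.
  Column B already contains {2, 4, 5, 6}.
  Its 2×3 block (box 5) already contains {2, 3, 4, 5, 6}.
  The only value from 1–6 not eliminated is 1, so B5 = 1.
For D4:
  Consider where 3 can go in row 4.
  F4 is out (column F already has a 3).
  So the only cell in row 4 that can hold 3 is D4.
  So D4 = 3.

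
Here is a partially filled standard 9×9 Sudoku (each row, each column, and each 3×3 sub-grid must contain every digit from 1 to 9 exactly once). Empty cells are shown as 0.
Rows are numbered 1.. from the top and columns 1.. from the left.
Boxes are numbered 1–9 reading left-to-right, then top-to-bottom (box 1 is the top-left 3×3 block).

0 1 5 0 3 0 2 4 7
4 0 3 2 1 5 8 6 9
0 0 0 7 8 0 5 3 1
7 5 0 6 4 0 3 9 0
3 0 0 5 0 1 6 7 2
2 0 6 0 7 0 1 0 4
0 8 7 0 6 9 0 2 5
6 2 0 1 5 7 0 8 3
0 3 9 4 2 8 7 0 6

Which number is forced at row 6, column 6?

Row 6 already contains {1, 2, 4, 6, 7}.
Column 6 already contains {1, 5, 7, 8, 9}.
Its 3×3 block (box 5) already contains {1, 4, 5, 6, 7}.
The only value from 1–9 not eliminated is 3, so row 6, column 6 = 3.

3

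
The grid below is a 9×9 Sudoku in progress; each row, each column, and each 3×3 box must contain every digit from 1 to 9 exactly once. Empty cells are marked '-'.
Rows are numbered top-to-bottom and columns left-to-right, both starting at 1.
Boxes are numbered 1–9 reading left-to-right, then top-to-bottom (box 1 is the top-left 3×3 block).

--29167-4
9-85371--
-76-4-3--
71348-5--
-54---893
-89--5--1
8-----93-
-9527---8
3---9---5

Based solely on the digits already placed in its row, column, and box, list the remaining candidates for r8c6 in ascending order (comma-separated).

Row 8 already contains {2, 5, 7, 8, 9}.
Column 6 already contains {5, 6, 7}.
Its 3×3 block (box 8) already contains {2, 7, 9}.
Removing those from 1–9 leaves {1, 3, 4} as the candidates for r8c6.

1,3,4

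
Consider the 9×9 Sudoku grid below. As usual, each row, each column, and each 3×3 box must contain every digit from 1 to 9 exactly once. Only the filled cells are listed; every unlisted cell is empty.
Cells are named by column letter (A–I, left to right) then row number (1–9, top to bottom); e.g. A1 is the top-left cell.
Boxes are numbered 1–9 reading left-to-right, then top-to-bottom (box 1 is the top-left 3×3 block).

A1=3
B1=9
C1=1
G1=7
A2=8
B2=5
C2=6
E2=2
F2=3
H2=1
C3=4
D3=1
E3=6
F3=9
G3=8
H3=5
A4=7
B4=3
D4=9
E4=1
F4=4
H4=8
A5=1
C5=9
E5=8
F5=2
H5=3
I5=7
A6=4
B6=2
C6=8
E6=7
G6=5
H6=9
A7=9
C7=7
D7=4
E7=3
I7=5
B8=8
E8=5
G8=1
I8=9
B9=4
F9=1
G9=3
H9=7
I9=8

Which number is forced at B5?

6

Row 5 already contains {1, 2, 3, 7, 8, 9}.
Column B already contains {2, 3, 4, 5, 8, 9}.
Its 3×3 block (box 4) already contains {1, 2, 3, 4, 7, 8, 9}.
The only value from 1–9 not eliminated is 6, so B5 = 6.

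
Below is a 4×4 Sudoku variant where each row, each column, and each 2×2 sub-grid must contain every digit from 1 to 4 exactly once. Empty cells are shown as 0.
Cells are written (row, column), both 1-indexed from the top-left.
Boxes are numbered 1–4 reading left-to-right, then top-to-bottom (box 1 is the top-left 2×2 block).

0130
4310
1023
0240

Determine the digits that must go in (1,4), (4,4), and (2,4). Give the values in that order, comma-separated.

For (1,4):
  Consider where 4 can go in box 2.
  (2,4) is out (row 2 already has a 4).
  So the only cell in box 2 that can hold 4 is (1,4).
  So (1,4) = 4.
For (4,4):
  Row 4 already contains {2, 4}.
  Column 4 already contains {3}.
  Its 2×2 block (box 4) already contains {2, 3, 4}.
  The only value from 1–4 not eliminated is 1, so (4,4) = 1.
For (2,4):
  Row 2 already contains {1, 3, 4}.
  Column 4 already contains {3}.
  Its 2×2 block (box 2) already contains {1, 3}.
  The only value from 1–4 not eliminated is 2, so (2,4) = 2.

4,1,2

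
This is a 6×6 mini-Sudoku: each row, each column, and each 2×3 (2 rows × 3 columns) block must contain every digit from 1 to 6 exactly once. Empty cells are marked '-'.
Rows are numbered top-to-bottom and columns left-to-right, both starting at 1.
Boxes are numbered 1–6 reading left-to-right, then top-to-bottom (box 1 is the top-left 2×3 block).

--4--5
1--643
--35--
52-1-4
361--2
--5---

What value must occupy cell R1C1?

6

Cell R1C1 itself could take any of {2, 6} by direct elimination.
Consider where 6 can go in box 1.
R1C2 is out (column 2 already has a 6).
R2C2 is out (row 2 already has a 6).
R2C3 is out (row 2 already has a 6).
So the only cell in box 1 that can hold 6 is R1C1.
Therefore R1C1 = 6.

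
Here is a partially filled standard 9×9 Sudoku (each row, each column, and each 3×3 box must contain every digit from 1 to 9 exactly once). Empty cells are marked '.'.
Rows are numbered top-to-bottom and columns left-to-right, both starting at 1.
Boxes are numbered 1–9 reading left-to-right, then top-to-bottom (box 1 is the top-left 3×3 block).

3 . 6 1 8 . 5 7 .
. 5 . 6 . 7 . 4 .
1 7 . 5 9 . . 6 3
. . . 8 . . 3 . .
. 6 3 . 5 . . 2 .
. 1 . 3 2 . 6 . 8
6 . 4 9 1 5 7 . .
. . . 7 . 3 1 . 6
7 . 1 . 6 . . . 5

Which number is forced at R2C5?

3

Row 2 already contains {4, 5, 6, 7}.
Column 5 already contains {1, 2, 5, 6, 8, 9}.
Its 3×3 block (box 2) already contains {1, 5, 6, 7, 8, 9}.
The only value from 1–9 not eliminated is 3, so R2C5 = 3.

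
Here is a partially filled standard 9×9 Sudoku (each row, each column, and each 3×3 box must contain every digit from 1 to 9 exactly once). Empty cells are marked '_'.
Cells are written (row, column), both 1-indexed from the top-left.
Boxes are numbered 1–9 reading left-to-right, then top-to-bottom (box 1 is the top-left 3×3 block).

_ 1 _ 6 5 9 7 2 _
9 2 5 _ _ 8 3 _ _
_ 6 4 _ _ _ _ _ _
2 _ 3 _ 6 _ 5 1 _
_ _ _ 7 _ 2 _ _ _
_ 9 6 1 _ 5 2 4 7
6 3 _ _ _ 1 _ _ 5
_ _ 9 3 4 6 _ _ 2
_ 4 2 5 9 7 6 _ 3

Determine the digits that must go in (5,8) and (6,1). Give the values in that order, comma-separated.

For (5,8):
  Consider where 3 can go in box 6.
  (4,9) is out (row 4 already has a 3).
  (5,7) is out (column 7 already has a 3).
  (5,9) is out (column 9 already has a 3).
  So the only cell in box 6 that can hold 3 is (5,8).
  So (5,8) = 3.
For (6,1):
  Row 6 already contains {1, 2, 4, 5, 6, 7, 9}.
  Column 1 already contains {2, 6, 9}.
  Its 3×3 block (box 4) already contains {2, 3, 6, 9}.
  The only value from 1–9 not eliminated is 8, so (6,1) = 8.

3,8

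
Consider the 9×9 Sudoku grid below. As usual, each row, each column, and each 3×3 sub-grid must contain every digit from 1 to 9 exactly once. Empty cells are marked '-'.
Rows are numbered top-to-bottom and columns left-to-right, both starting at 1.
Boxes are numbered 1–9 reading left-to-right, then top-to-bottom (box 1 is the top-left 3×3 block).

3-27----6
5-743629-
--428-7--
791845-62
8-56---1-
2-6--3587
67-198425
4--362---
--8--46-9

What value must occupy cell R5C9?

4

Cell R5C9 itself could take any of {3, 4} by direct elimination.
Consider where 4 can go in column 9.
R2C9 is out (row 2 already has a 4).
R3C9 is out (row 3 already has a 4).
R8C9 is out (row 8 already has a 4).
So the only cell in column 9 that can hold 4 is R5C9.
Therefore R5C9 = 4.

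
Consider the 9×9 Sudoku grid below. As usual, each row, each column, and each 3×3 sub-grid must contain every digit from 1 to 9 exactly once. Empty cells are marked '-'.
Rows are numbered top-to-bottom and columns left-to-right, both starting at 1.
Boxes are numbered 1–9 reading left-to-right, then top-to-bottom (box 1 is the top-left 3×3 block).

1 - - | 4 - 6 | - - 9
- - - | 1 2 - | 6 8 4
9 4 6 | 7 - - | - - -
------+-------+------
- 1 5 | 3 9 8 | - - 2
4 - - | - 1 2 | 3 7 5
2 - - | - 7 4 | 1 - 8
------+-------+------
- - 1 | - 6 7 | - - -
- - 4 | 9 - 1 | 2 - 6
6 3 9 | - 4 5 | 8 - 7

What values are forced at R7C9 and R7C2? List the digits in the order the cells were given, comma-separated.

For R7C9:
  Row 7 already contains {1, 6, 7}.
  Column 9 already contains {2, 4, 5, 6, 7, 8, 9}.
  Its 3×3 block (box 9) already contains {2, 6, 7, 8}.
  The only value from 1–9 not eliminated is 3, so R7C9 = 3.
For R7C2:
  Consider where 2 can go in box 7.
  R7C1 is out (column 1 already has a 2).
  R8C1 is out (row 8 already has a 2).
  R8C2 is out (row 8 already has a 2).
  So the only cell in box 7 that can hold 2 is R7C2.
  So R7C2 = 2.

3,2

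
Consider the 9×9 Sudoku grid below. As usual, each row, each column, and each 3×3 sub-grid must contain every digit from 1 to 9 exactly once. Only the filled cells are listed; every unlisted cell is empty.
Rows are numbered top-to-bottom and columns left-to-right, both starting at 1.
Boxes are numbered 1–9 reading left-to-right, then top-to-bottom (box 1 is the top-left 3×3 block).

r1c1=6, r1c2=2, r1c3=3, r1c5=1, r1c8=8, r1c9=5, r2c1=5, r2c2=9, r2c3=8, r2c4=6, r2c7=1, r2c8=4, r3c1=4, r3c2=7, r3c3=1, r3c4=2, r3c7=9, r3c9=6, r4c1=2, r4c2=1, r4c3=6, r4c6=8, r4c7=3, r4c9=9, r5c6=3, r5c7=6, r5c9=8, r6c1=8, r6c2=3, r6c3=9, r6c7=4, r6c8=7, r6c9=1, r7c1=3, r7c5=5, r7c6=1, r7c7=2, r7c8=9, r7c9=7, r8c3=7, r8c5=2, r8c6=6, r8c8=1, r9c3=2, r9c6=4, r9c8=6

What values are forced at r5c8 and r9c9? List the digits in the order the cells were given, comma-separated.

For r5c8:
  Consider where 2 can go in row 5.
  r5c1 is out (column 1 already has a 2).
  r5c2 is out (column 2 already has a 2).
  r5c3 is out (column 3 already has a 2).
  r5c4 is out (column 4 already has a 2).
  r5c5 is out (column 5 already has a 2).
  So the only cell in row 5 that can hold 2 is r5c8.
  So r5c8 = 2.
For r9c9:
  Row 9 already contains {2, 4, 6}.
  Column 9 already contains {1, 5, 6, 7, 8, 9}.
  Its 3×3 block (box 9) already contains {1, 2, 6, 7, 9}.
  The only value from 1–9 not eliminated is 3, so r9c9 = 3.

2,3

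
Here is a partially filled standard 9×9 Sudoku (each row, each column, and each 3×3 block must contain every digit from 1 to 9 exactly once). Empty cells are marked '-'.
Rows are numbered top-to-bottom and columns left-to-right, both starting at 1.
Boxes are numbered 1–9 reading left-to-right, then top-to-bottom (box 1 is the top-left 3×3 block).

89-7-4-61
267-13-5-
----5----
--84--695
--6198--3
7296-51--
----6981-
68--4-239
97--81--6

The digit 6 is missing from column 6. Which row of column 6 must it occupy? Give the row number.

Consider where 6 can go in column 6.
r4c6 is out (row 4 already has a 6).
r8c6 is out (row 8 already has a 6).
So the only cell in column 6 that can hold 6 is r3c6.
That is row 3.

3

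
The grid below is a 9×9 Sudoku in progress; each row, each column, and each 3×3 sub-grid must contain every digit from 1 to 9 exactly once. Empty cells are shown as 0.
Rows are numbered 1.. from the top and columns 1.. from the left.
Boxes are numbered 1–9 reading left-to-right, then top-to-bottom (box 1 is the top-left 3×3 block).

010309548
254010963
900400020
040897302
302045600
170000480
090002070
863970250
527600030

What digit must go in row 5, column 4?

Row 5 already contains {2, 3, 4, 5, 6}.
Column 4 already contains {3, 4, 6, 8, 9}.
Its 3×3 block (box 5) already contains {4, 5, 7, 8, 9}.
The only value from 1–9 not eliminated is 1, so row 5, column 4 = 1.

1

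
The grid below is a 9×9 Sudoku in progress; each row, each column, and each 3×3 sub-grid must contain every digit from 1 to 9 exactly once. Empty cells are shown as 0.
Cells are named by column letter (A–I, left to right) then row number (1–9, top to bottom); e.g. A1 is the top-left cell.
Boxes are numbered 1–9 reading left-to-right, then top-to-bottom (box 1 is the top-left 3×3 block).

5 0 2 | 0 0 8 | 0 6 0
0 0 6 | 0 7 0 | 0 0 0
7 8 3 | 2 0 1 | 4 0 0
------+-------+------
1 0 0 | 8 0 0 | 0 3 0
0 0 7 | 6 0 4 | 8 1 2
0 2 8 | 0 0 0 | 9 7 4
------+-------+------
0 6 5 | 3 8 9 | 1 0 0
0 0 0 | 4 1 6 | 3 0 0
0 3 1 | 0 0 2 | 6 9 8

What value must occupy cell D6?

1

Cell D6 itself could take any of {1, 5} by direct elimination.
Consider where 1 can go in column D.
D1 is out (box 2 already has a 1).
D2 is out (box 2 already has a 1).
D9 is out (row 9 already has a 1).
So the only cell in column D that can hold 1 is D6.
Therefore D6 = 1.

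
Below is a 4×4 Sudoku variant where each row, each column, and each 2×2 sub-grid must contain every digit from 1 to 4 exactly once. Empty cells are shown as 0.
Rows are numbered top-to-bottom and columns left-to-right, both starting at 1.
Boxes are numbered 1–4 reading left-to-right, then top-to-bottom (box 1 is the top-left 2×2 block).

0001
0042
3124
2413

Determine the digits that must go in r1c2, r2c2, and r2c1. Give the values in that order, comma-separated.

2,3,1

For r1c2:
  Consider where 2 can go in box 1.
  r1c1 is out (column 1 already has a 2).
  r2c1 is out (row 2 already has a 2).
  r2c2 is out (row 2 already has a 2).
  So the only cell in box 1 that can hold 2 is r1c2.
  So r1c2 = 2.
For r2c2:
  Row 2 already contains {2, 4}.
  Column 2 already contains {1, 4}.
  Its 2×2 block (box 1) already contains {}.
  The only value from 1–4 not eliminated is 3, so r2c2 = 3.
For r2c1:
  Row 2 already contains {2, 4}.
  Column 1 already contains {2, 3}.
  Its 2×2 block (box 1) already contains {}.
  The only value from 1–4 not eliminated is 1, so r2c1 = 1.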